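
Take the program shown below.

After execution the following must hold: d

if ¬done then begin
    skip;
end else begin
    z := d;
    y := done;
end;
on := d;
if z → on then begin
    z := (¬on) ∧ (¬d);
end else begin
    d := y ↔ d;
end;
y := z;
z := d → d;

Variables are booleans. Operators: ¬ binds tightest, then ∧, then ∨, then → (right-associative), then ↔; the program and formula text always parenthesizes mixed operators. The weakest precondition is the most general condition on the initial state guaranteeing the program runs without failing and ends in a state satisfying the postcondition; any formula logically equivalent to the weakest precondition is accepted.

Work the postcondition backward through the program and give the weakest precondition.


Working backward. After the program, d must hold.
Before z := d → d: d
Before y := z: d
Then branch requires d; else branch requires y ↔ d.
Before the if: ((z → on) → d) ∧ ((¬(z → on)) → (y ↔ d))
Before on := d: ((z → d) → d) ∧ ((¬(z → d)) → (y ↔ d))
Then branch requires ((z → d) → d) ∧ ((¬(z → d)) → (y ↔ d)); else branch requires d.
Before the if: ((¬done) → (((z → d) → d) ∧ ((¬(z → d)) → (y ↔ d)))) ∧ (done → d)
Answer: WP = ((¬done) → (((z → d) → d) ∧ ((¬(z → d)) → (y ↔ d)))) ∧ (done → d)


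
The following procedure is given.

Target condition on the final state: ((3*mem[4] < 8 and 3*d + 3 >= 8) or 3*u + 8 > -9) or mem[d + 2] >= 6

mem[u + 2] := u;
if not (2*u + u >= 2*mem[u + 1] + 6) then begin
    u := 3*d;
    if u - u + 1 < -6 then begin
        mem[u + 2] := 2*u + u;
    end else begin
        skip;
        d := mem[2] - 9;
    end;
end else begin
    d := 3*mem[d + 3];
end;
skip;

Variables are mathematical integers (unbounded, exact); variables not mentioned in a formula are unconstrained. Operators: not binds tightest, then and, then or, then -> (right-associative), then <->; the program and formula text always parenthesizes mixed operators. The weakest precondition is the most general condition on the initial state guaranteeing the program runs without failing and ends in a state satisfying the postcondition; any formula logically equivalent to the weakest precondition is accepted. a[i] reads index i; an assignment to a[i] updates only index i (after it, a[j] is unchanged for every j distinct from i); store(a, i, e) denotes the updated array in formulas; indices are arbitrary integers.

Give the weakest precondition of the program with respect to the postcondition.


Working backward. After the program, the postcondition ((3*mem[4] < 8 and 3*d + 3 >= 8) or 3*u + 8 > -9) or mem[d + 2] >= 6 must hold; in canonical form it is (3*mem[4] < 8 and 3*d >= 5) or 3*u > -17 or mem[d + 2] >= 6.
Before skip: (3*mem[4] < 8 and 3*d >= 5) or 3*u > -17 or mem[d + 2] >= 6
Then branch requires (3*mem[4] < 8 and 3*mem[2] >= 32) or 9*d > -17 or mem[mem[2] - 7] >= 6; else branch requires (3*mem[4] < 8 and 9*mem[d + 3] >= 5) or 3*u > -17 or mem[3*mem[d + 3] + 2] >= 6.
Before the if: ((not (3*u >= 2*mem[u + 1] + 6)) -> ((3*mem[4] < 8 and 3*mem[2] >= 32) or 9*d > -17 or mem[mem[2] - 7] >= 6)) and (3*u >= 2*mem[u + 1] + 6 -> ((3*mem[4] < 8 and 9*mem[d + 3] >= 5) or 3*u > -17 or mem[3*mem[d + 3] + 2] >= 6))
Before mem[u + 2] := u: ((not (3*u >= 2*store(mem, u + 2, u)[u + 1] + 6)) -> ((3*store(mem, u + 2, u)[4] < 8 and 3*store(mem, u + 2, u)[2] >= 32) or 9*d > -17 or store(mem, u + 2, u)[store(mem, u + 2, u)[2] - 7] >= 6)) and (3*u >= 2*store(mem, u + 2, u)[u + 1] + 6 -> ((3*store(mem, u + 2, u)[4] < 8 and 9*store(mem, u + 2, u)[d + 3] >= 5) or 3*u > -17 or store(mem, u + 2, u)[3*store(mem, u + 2, u)[d + 3] + 2] >= 6))
Answer: WP = ((not (3*u >= 2*store(mem, u + 2, u)[u + 1] + 6)) -> ((3*store(mem, u + 2, u)[4] < 8 and 3*store(mem, u + 2, u)[2] >= 32) or 9*d > -17 or store(mem, u + 2, u)[store(mem, u + 2, u)[2] - 7] >= 6)) and (3*u >= 2*store(mem, u + 2, u)[u + 1] + 6 -> ((3*store(mem, u + 2, u)[4] < 8 and 9*store(mem, u + 2, u)[d + 3] >= 5) or 3*u > -17 or store(mem, u + 2, u)[3*store(mem, u + 2, u)[d + 3] + 2] >= 6))


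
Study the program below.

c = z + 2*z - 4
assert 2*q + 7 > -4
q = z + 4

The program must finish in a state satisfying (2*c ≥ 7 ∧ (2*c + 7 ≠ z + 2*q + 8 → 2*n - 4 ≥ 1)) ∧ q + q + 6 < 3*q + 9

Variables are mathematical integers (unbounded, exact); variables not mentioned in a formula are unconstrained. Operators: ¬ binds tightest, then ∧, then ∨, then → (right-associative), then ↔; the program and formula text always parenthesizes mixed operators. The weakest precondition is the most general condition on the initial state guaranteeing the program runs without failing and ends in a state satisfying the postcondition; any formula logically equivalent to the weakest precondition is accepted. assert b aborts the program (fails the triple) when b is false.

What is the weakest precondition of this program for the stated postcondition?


Working backward. After the program, the postcondition (2*c ≥ 7 ∧ (2*c + 7 ≠ z + 2*q + 8 → 2*n - 4 ≥ 1)) ∧ q + q + 6 < 3*q + 9 must hold; in canonical form it is 2*c ≥ 7 ∧ (2*c ≠ 2*q + z + 1 → 2*n ≥ 5) ∧ q > -3.
Before q := z + 4: 2*c ≥ 7 ∧ (2*c ≠ 3*z + 9 → 2*n ≥ 5) ∧ z > -7
Before assert 2*q + 7 > -4: 2*q > -11 ∧ 2*c ≥ 7 ∧ (2*c ≠ 3*z + 9 → 2*n ≥ 5) ∧ z > -7
Before c := z + 2*z - 4: 2*q > -11 ∧ 6*z ≥ 15 ∧ (3*z ≠ 17 → 2*n ≥ 5) ∧ z > -7
Answer: WP = 2*q > -11 ∧ 6*z ≥ 15 ∧ (3*z ≠ 17 → 2*n ≥ 5) ∧ z > -7


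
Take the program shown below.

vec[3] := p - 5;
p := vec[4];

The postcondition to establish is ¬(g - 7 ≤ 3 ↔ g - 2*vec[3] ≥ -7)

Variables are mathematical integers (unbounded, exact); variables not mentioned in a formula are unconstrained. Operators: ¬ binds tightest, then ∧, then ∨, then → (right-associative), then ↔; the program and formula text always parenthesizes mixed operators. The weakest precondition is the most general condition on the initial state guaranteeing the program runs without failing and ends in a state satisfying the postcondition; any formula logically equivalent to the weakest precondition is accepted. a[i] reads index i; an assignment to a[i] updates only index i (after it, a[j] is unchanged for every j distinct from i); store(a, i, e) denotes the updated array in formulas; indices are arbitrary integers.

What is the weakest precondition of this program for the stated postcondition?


Working backward. After the program, the postcondition ¬(g - 7 ≤ 3 ↔ g - 2*vec[3] ≥ -7) must hold; in canonical form it is ¬(g ≤ 10 ↔ g ≥ 2*vec[3] - 7).
Before p := vec[4]: ¬(g ≤ 10 ↔ g ≥ 2*vec[3] - 7)
Before vec[3] := p - 5: ¬(g ≤ 10 ↔ g ≥ 2*p - 17)
Answer: WP = ¬(g ≤ 10 ↔ g ≥ 2*p - 17)


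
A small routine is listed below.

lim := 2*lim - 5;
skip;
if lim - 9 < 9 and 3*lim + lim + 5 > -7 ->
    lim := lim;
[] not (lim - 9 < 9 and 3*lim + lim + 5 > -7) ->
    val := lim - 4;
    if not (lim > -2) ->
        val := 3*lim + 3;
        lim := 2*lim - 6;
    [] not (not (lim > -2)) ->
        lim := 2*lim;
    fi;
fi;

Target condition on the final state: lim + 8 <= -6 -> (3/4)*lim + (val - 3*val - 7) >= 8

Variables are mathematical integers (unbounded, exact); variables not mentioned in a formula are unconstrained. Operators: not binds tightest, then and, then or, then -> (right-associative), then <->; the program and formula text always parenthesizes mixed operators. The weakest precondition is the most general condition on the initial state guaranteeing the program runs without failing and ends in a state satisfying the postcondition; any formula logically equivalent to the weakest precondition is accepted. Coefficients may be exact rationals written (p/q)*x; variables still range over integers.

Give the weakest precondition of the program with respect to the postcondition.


Working backward. After the program, the postcondition lim + 8 <= -6 -> (3/4)*lim + (val - 3*val - 7) >= 8 must hold; in canonical form it is lim <= -14 -> (3/4)*lim >= 2*val + 15.
Then branch requires lim <= -14 -> (3/4)*lim >= 2*val + 15; else branch requires ((not (lim > -2)) -> (2*lim <= -8 -> (9/2)*lim <= -51/2)) and (lim > -2 -> (2*lim <= -14 -> (1/2)*lim <= -7)).
Before the if: ((lim < 18 and 4*lim > -12) -> (lim <= -14 -> (3/4)*lim >= 2*val + 15)) and ((not (lim < 18 and 4*lim > -12)) -> (((not (lim > -2)) -> (2*lim <= -8 -> (9/2)*lim <= -51/2)) and (lim > -2 -> (2*lim <= -14 -> (1/2)*lim <= -7))))
Before skip: ((lim < 18 and 4*lim > -12) -> (lim <= -14 -> (3/4)*lim >= 2*val + 15)) and ((not (lim < 18 and 4*lim > -12)) -> (((not (lim > -2)) -> (2*lim <= -8 -> (9/2)*lim <= -51/2)) and (lim > -2 -> (2*lim <= -14 -> (1/2)*lim <= -7))))
Before lim := 2*lim - 5: ((2*lim < 23 and 8*lim > 8) -> (2*lim <= -9 -> (3/2)*lim >= 2*val + 75/4)) and ((not (2*lim < 23 and 8*lim > 8)) -> (((not (2*lim > 3)) -> (4*lim <= 2 -> 9*lim <= -3)) and (2*lim > 3 -> (4*lim <= -4 -> lim <= -9/2))))
Answer: WP = ((2*lim < 23 and 8*lim > 8) -> (2*lim <= -9 -> (3/2)*lim >= 2*val + 75/4)) and ((not (2*lim < 23 and 8*lim > 8)) -> (((not (2*lim > 3)) -> (4*lim <= 2 -> 9*lim <= -3)) and (2*lim > 3 -> (4*lim <= -4 -> lim <= -9/2))))


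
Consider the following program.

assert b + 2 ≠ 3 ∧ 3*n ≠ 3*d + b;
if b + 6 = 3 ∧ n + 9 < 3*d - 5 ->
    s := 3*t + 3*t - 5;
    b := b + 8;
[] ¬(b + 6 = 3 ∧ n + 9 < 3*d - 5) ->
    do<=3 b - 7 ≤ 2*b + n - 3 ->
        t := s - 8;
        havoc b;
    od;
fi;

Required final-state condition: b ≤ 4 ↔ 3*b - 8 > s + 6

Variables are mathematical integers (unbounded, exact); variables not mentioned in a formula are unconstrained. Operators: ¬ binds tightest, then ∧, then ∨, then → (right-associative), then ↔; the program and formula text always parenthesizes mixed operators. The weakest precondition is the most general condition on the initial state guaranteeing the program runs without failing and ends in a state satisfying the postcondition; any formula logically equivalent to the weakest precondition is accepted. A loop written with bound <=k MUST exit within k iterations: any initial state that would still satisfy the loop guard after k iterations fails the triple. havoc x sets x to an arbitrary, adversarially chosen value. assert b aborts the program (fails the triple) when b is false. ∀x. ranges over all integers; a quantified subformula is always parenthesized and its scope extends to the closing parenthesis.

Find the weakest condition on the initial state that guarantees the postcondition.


Working backward. After the program, the postcondition b ≤ 4 ↔ 3*b - 8 > s + 6 must hold; in canonical form it is b ≤ 4 ↔ 3*b > s + 14.
Then branch requires b ≤ -4 ↔ 3*b > 6*t - 15; else branch requires (b + n ≥ -4 → (∀b_3. ((b_3 + n ≥ -4 → (∀b_2. ((b_2 + n ≥ -4 → (∀b_1. ((¬(b_1 + n ≥ -4)) ∧ (b_1 ≤ 4 ↔ 3*b_1 > s + 14)))) ∧ ((¬(b_2 + n ≥ -4)) → (b_2 ≤ 4 ↔ 3*b_2 > s + 14))))) ∧ ((¬(b_3 + n ≥ -4)) → (b_3 ≤ 4 ↔ 3*b_3 > s + 14))))) ∧ ((¬(b + n ≥ -4)) → (b ≤ 4 ↔ 3*b > s + 14)).
Before the if: ((b = -3 ∧ n < 3*d - 14) → (b ≤ -4 ↔ 3*b > 6*t - 15)) ∧ ((¬(b = -3 ∧ n < 3*d - 14)) → ((b + n ≥ -4 → (∀b_3. ((b_3 + n ≥ -4 → (∀b_2. ((b_2 + n ≥ -4 → (∀b_1. ((¬(b_1 + n ≥ -4)) ∧ (b_1 ≤ 4 ↔ 3*b_1 > s + 14)))) ∧ ((¬(b_2 + n ≥ -4)) → (b_2 ≤ 4 ↔ 3*b_2 > s + 14))))) ∧ ((¬(b_3 + n ≥ -4)) → (b_3 ≤ 4 ↔ 3*b_3 > s + 14))))) ∧ ((¬(b + n ≥ -4)) → (b ≤ 4 ↔ 3*b > s + 14))))
Before assert b + 2 ≠ 3 ∧ 3*n ≠ 3*d + b: b ≠ 1 ∧ 3*n ≠ b + 3*d ∧ ((b = -3 ∧ n < 3*d - 14) → (b ≤ -4 ↔ 3*b > 6*t - 15)) ∧ ((¬(b = -3 ∧ n < 3*d - 14)) → ((b + n ≥ -4 → (∀b_3. ((b_3 + n ≥ -4 → (∀b_2. ((b_2 + n ≥ -4 → (∀b_1. ((¬(b_1 + n ≥ -4)) ∧ (b_1 ≤ 4 ↔ 3*b_1 > s + 14)))) ∧ ((¬(b_2 + n ≥ -4)) → (b_2 ≤ 4 ↔ 3*b_2 > s + 14))))) ∧ ((¬(b_3 + n ≥ -4)) → (b_3 ≤ 4 ↔ 3*b_3 > s + 14))))) ∧ ((¬(b + n ≥ -4)) → (b ≤ 4 ↔ 3*b > s + 14))))
Answer: WP = b ≠ 1 ∧ 3*n ≠ b + 3*d ∧ ((b = -3 ∧ n < 3*d - 14) → (b ≤ -4 ↔ 3*b > 6*t - 15)) ∧ ((¬(b = -3 ∧ n < 3*d - 14)) → ((b + n ≥ -4 → (∀b_3. ((b_3 + n ≥ -4 → (∀b_2. ((b_2 + n ≥ -4 → (∀b_1. ((¬(b_1 + n ≥ -4)) ∧ (b_1 ≤ 4 ↔ 3*b_1 > s + 14)))) ∧ ((¬(b_2 + n ≥ -4)) → (b_2 ≤ 4 ↔ 3*b_2 > s + 14))))) ∧ ((¬(b_3 + n ≥ -4)) → (b_3 ≤ 4 ↔ 3*b_3 > s + 14))))) ∧ ((¬(b + n ≥ -4)) → (b ≤ 4 ↔ 3*b > s + 14))))


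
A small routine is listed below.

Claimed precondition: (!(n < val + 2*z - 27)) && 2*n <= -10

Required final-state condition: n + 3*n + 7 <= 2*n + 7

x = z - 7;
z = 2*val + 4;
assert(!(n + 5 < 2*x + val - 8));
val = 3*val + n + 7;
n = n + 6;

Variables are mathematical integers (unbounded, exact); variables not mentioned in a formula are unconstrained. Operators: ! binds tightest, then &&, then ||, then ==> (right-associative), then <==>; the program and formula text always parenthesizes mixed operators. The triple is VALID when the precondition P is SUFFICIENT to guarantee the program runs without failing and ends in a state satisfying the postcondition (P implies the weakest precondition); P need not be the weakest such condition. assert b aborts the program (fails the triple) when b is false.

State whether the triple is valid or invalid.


Working backward. After the program, the postcondition n + 3*n + 7 <= 2*n + 7 must hold; in canonical form it is 2*n <= 0.
Before n := n + 6: 2*n <= -12
Before val := 3*val + n + 7: 2*n <= -12
Before assert !(n + 5 < 2*x + val - 8): (!(n < val + 2*x - 13)) && 2*n <= -12
Before z := 2*val + 4: (!(n < val + 2*x - 13)) && 2*n <= -12
Before x := z - 7: (!(n < val + 2*z - 27)) && 2*n <= -12
The weakest precondition is (!(n < val + 2*z - 27)) && 2*n <= -12.
Check whether (!(n < val + 2*z - 27)) && 2*n <= -10 implies it.
Countermodel: at the initial state n = -5, val = 22, z = 0, the precondition holds but the weakest precondition fails.
Answer: invalid


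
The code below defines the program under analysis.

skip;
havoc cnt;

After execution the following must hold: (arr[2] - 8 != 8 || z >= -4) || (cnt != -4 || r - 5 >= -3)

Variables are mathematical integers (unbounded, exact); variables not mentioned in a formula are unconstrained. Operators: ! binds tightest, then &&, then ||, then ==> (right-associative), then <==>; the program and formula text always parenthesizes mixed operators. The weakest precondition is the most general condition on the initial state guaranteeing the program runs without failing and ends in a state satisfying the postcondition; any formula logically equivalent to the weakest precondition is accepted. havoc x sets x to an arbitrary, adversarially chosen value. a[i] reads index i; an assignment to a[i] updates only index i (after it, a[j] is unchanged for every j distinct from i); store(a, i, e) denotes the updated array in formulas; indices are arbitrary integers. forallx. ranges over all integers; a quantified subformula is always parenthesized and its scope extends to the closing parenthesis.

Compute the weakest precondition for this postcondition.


Working backward. After the program, the postcondition (arr[2] - 8 != 8 || z >= -4) || (cnt != -4 || r - 5 >= -3) must hold; in canonical form it is arr[2] != 16 || z >= -4 || cnt != -4 || r >= 2.
Before havoc cnt: forall cnt_1. (arr[2] != 16 || z >= -4 || cnt_1 != -4 || r >= 2)
Before skip: forall cnt_1. (arr[2] != 16 || z >= -4 || cnt_1 != -4 || r >= 2)
Answer: WP = forall cnt_1. (arr[2] != 16 || z >= -4 || cnt_1 != -4 || r >= 2)


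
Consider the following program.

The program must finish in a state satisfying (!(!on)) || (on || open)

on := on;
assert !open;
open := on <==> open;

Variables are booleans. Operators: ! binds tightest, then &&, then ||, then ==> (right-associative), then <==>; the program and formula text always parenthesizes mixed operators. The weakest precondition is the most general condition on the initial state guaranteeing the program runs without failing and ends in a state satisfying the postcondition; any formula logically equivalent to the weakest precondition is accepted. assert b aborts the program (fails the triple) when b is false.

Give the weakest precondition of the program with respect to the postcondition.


Working backward. After the program, the postcondition (!(!on)) || (on || open) must hold; in canonical form it is on || open.
Before open := on <==> open: on || (on <==> open)
Before assert !open: (!open) && (on || (on <==> open))
Before on := on: (!open) && (on || (on <==> open))
Answer: WP = (!open) && (on || (on <==> open))


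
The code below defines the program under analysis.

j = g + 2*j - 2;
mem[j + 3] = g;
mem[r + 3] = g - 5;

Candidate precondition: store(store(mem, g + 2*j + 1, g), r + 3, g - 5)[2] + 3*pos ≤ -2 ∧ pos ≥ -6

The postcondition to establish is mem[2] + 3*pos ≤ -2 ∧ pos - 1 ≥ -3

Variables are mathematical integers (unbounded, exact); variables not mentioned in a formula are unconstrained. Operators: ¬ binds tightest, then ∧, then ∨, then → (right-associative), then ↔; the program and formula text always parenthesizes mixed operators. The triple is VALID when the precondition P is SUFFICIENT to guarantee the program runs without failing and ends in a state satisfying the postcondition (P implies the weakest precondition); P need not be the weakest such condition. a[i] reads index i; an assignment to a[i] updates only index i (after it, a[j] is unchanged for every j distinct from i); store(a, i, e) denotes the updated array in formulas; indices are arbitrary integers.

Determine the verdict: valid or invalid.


Working backward. After the program, the postcondition mem[2] + 3*pos ≤ -2 ∧ pos - 1 ≥ -3 must hold; in canonical form it is mem[2] + 3*pos ≤ -2 ∧ pos ≥ -2.
Before mem[r + 3] := g - 5: store(mem, r + 3, g - 5)[2] + 3*pos ≤ -2 ∧ pos ≥ -2
Before mem[j + 3] := g: store(store(mem, j + 3, g), r + 3, g - 5)[2] + 3*pos ≤ -2 ∧ pos ≥ -2
Before j := g + 2*j - 2: store(store(mem, g + 2*j + 1, g), r + 3, g - 5)[2] + 3*pos ≤ -2 ∧ pos ≥ -2
The weakest precondition is store(store(mem, g + 2*j + 1, g), r + 3, g - 5)[2] + 3*pos ≤ -2 ∧ pos ≥ -2.
Check whether store(store(mem, g + 2*j + 1, g), r + 3, g - 5)[2] + 3*pos ≤ -2 ∧ pos ≥ -6 implies it.
Countermodel: at the initial state g = 5, j = 0, mem = {[2] = 3, [6] = 3, elsewhere 3}, pos = -3, r = -1, the precondition holds but the weakest precondition fails.
Answer: invalid


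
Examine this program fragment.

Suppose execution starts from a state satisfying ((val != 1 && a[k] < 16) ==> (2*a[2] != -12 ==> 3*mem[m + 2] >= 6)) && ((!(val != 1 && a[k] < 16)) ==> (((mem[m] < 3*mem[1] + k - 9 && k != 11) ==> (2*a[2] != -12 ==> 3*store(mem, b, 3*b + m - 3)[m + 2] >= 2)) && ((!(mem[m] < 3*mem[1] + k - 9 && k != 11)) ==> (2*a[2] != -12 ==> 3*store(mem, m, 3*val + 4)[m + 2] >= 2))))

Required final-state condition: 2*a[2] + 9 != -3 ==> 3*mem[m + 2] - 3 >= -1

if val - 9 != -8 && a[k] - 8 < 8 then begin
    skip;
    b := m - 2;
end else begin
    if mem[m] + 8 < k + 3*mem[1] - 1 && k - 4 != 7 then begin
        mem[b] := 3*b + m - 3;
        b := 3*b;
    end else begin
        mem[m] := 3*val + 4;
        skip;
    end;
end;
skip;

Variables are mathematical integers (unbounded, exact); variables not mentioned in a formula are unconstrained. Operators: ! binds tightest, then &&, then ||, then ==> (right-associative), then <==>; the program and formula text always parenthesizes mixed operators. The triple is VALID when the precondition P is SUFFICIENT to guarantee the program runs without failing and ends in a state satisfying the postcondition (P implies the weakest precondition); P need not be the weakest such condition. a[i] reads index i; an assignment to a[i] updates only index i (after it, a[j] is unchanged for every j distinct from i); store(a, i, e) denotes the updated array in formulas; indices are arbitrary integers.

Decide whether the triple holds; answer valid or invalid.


Working backward. After the program, the postcondition 2*a[2] + 9 != -3 ==> 3*mem[m + 2] - 3 >= -1 must hold; in canonical form it is 2*a[2] != -12 ==> 3*mem[m + 2] >= 2.
Before skip: 2*a[2] != -12 ==> 3*mem[m + 2] >= 2
Then branch requires 2*a[2] != -12 ==> 3*mem[m + 2] >= 2; else branch requires ((mem[m] < 3*mem[1] + k - 9 && k != 11) ==> (2*a[2] != -12 ==> 3*store(mem, b, 3*b + m - 3)[m + 2] >= 2)) && ((!(mem[m] < 3*mem[1] + k - 9 && k != 11)) ==> (2*a[2] != -12 ==> 3*store(mem, m, 3*val + 4)[m + 2] >= 2)).
Before the if: ((val != 1 && a[k] < 16) ==> (2*a[2] != -12 ==> 3*mem[m + 2] >= 2)) && ((!(val != 1 && a[k] < 16)) ==> (((mem[m] < 3*mem[1] + k - 9 && k != 11) ==> (2*a[2] != -12 ==> 3*store(mem, b, 3*b + m - 3)[m + 2] >= 2)) && ((!(mem[m] < 3*mem[1] + k - 9 && k != 11)) ==> (2*a[2] != -12 ==> 3*store(mem, m, 3*val + 4)[m + 2] >= 2))))
The weakest precondition is ((val != 1 && a[k] < 16) ==> (2*a[2] != -12 ==> 3*mem[m + 2] >= 2)) && ((!(val != 1 && a[k] < 16)) ==> (((mem[m] < 3*mem[1] + k - 9 && k != 11) ==> (2*a[2] != -12 ==> 3*store(mem, b, 3*b + m - 3)[m + 2] >= 2)) && ((!(mem[m] < 3*mem[1] + k - 9 && k != 11)) ==> (2*a[2] != -12 ==> 3*store(mem, m, 3*val + 4)[m + 2] >= 2)))).
Check whether ((val != 1 && a[k] < 16) ==> (2*a[2] != -12 ==> 3*mem[m + 2] >= 6)) && ((!(val != 1 && a[k] < 16)) ==> (((mem[m] < 3*mem[1] + k - 9 && k != 11) ==> (2*a[2] != -12 ==> 3*store(mem, b, 3*b + m - 3)[m + 2] >= 2)) && ((!(mem[m] < 3*mem[1] + k - 9 && k != 11)) ==> (2*a[2] != -12 ==> 3*store(mem, m, 3*val + 4)[m + 2] >= 2)))) implies it.
Every state satisfying the precondition satisfies the weakest precondition: the implication holds.
Answer: valid


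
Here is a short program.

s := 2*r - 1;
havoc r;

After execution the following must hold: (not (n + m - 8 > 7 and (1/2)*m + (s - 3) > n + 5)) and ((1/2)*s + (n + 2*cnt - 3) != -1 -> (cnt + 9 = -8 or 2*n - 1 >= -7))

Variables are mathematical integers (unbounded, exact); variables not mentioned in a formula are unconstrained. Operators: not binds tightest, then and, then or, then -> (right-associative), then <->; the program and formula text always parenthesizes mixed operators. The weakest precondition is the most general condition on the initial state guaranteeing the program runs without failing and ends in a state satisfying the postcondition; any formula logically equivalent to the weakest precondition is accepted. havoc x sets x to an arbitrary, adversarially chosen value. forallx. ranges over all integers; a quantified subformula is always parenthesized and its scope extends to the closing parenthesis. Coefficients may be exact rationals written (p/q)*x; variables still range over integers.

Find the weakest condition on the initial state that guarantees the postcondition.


Working backward. After the program, the postcondition (not (n + m - 8 > 7 and (1/2)*m + (s - 3) > n + 5)) and ((1/2)*s + (n + 2*cnt - 3) != -1 -> (cnt + 9 = -8 or 2*n - 1 >= -7)) must hold; in canonical form it is (not (m + n > 15 and (1/2)*m + s > n + 8)) and (2*cnt + n + (1/2)*s != 2 -> (cnt = -17 or 2*n >= -6)).
Before havoc r: (not (m + n > 15 and (1/2)*m + s > n + 8)) and (2*cnt + n + (1/2)*s != 2 -> (cnt = -17 or 2*n >= -6))
Before s := 2*r - 1: (not (m + n > 15 and (1/2)*m + 2*r > n + 9)) and (2*cnt + n + r != 5/2 -> (cnt = -17 or 2*n >= -6))
Answer: WP = (not (m + n > 15 and (1/2)*m + 2*r > n + 9)) and (2*cnt + n + r != 5/2 -> (cnt = -17 or 2*n >= -6))


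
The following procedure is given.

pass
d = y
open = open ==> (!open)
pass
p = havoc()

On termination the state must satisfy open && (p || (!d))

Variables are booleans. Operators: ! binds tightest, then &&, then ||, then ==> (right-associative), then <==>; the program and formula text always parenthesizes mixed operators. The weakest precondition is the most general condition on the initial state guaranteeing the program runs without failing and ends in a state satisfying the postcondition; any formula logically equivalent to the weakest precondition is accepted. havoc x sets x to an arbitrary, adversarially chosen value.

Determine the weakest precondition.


Working backward. After the program, open && (p || (!d)) must hold.
Before havoc p: open && (!d)
Before skip: open && (!d)
Before open := open ==> (!open): (open ==> (!open)) && (!d)
Before d := y: (open ==> (!open)) && (!y)
Before skip: (open ==> (!open)) && (!y)
Answer: WP = (open ==> (!open)) && (!y)


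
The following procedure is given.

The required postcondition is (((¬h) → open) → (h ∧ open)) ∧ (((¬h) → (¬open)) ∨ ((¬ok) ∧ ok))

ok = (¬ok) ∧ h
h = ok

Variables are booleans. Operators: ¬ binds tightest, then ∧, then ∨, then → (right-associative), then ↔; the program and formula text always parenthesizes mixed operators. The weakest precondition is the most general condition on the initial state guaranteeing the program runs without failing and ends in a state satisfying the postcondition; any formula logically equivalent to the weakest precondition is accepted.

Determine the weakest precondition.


Working backward. After the program, the postcondition (((¬h) → open) → (h ∧ open)) ∧ (((¬h) → (¬open)) ∨ ((¬ok) ∧ ok)) must hold; in canonical form it is (((¬h) → open) → (h ∧ open)) ∧ ((¬h) → (¬open)).
Before h := ok: (((¬ok) → open) → (ok ∧ open)) ∧ ((¬ok) → (¬open))
Before ok := (¬ok) ∧ h: (((¬((¬ok) ∧ h)) → open) → ((¬ok) ∧ h ∧ open)) ∧ ((¬((¬ok) ∧ h)) → (¬open))
Answer: WP = (((¬((¬ok) ∧ h)) → open) → ((¬ok) ∧ h ∧ open)) ∧ ((¬((¬ok) ∧ h)) → (¬open))


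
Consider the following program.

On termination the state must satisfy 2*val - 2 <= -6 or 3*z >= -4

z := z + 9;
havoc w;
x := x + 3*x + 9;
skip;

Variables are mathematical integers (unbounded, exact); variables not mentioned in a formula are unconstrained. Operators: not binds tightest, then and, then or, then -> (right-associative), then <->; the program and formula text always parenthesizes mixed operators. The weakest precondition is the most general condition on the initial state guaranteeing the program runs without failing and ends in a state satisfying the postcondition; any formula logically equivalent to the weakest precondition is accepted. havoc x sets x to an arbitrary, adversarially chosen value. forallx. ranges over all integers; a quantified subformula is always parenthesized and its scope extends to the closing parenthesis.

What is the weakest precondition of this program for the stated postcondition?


Working backward. After the program, the postcondition 2*val - 2 <= -6 or 3*z >= -4 must hold; in canonical form it is 2*val <= -4 or 3*z >= -4.
Before skip: 2*val <= -4 or 3*z >= -4
Before x := x + 3*x + 9: 2*val <= -4 or 3*z >= -4
Before havoc w: 2*val <= -4 or 3*z >= -4
Before z := z + 9: 2*val <= -4 or 3*z >= -31
Answer: WP = 2*val <= -4 or 3*z >= -31


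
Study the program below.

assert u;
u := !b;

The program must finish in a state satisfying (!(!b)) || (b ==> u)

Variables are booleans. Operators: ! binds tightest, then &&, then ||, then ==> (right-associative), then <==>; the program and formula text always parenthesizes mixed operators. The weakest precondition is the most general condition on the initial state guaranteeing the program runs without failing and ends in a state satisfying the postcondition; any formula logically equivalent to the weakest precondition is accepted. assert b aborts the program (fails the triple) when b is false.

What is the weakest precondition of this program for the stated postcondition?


Working backward. After the program, the postcondition (!(!b)) || (b ==> u) must hold; in canonical form it is b || (b ==> u).
Before u := !b: b || (b ==> (!b))
Before assert u: u && (b || (b ==> (!b)))
Answer: WP = u && (b || (b ==> (!b)))


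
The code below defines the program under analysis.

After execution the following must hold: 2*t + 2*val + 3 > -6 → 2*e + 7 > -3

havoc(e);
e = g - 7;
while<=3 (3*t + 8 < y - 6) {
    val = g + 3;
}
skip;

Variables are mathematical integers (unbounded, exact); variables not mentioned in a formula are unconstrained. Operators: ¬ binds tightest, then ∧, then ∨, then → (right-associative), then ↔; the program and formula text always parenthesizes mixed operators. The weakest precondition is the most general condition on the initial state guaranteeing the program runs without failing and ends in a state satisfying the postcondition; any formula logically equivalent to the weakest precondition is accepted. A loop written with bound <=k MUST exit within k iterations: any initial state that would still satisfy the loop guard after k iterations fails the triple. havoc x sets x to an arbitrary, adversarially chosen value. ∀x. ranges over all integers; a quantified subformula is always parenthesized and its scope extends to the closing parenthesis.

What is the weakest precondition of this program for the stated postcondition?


Working backward. After the program, the postcondition 2*t + 2*val + 3 > -6 → 2*e + 7 > -3 must hold; in canonical form it is 2*t + 2*val > -9 → 2*e > -10.
Before skip: 2*t + 2*val > -9 → 2*e > -10
Before the loop (bound <=3), unroll the exhaustion recursion (WP_0 = exit-now case; WP_j = one more guarded iteration, up to j = 3):
  WP_0: (¬(3*t < y - 14)) ∧ (2*t + 2*val > -9 → 2*e > -10)
  WP_1: (3*t < y - 14 → ((¬(3*t < y - 14)) ∧ (2*g + 2*t > -15 → 2*e > -10))) ∧ ((¬(3*t < y - 14)) → (2*t + 2*val > -9 → 2*e > -10))
  WP_2: (3*t < y - 14 → ((3*t < y - 14 → ((¬(3*t < y - 14)) ∧ (2*g + 2*t > -15 → 2*e > -10))) ∧ ((¬(3*t < y - 14)) → (2*g + 2*t > -15 → 2*e > -10)))) ∧ ((¬(3*t < y - 14)) → (2*t + 2*val > -9 → 2*e > -10))
  WP_3: (3*t < y - 14 → ((3*t < y - 14 → ((3*t < y - 14 → ((¬(3*t < y - 14)) ∧ (2*g + 2*t > -15 → 2*e > -10))) ∧ ((¬(3*t < y - 14)) → (2*g + 2*t > -15 → 2*e > -10)))) ∧ ((¬(3*t < y - 14)) → (2*g + 2*t > -15 → 2*e > -10)))) ∧ ((¬(3*t < y - 14)) → (2*t + 2*val > -9 → 2*e > -10))
So before the loop: (3*t < y - 14 → ((3*t < y - 14 → ((3*t < y - 14 → ((¬(3*t < y - 14)) ∧ (2*g + 2*t > -15 → 2*e > -10))) ∧ ((¬(3*t < y - 14)) → (2*g + 2*t > -15 → 2*e > -10)))) ∧ ((¬(3*t < y - 14)) → (2*g + 2*t > -15 → 2*e > -10)))) ∧ ((¬(3*t < y - 14)) → (2*t + 2*val > -9 → 2*e > -10))
Before e := g - 7: (3*t < y - 14 → ((3*t < y - 14 → ((3*t < y - 14 → ((¬(3*t < y - 14)) ∧ (2*g + 2*t > -15 → 2*g > 4))) ∧ ((¬(3*t < y - 14)) → (2*g + 2*t > -15 → 2*g > 4)))) ∧ ((¬(3*t < y - 14)) → (2*g + 2*t > -15 → 2*g > 4)))) ∧ ((¬(3*t < y - 14)) → (2*t + 2*val > -9 → 2*g > 4))
Before havoc e: (3*t < y - 14 → ((3*t < y - 14 → ((3*t < y - 14 → ((¬(3*t < y - 14)) ∧ (2*g + 2*t > -15 → 2*g > 4))) ∧ ((¬(3*t < y - 14)) → (2*g + 2*t > -15 → 2*g > 4)))) ∧ ((¬(3*t < y - 14)) → (2*g + 2*t > -15 → 2*g > 4)))) ∧ ((¬(3*t < y - 14)) → (2*t + 2*val > -9 → 2*g > 4))
Answer: WP = (3*t < y - 14 → ((3*t < y - 14 → ((3*t < y - 14 → ((¬(3*t < y - 14)) ∧ (2*g + 2*t > -15 → 2*g > 4))) ∧ ((¬(3*t < y - 14)) → (2*g + 2*t > -15 → 2*g > 4)))) ∧ ((¬(3*t < y - 14)) → (2*g + 2*t > -15 → 2*g > 4)))) ∧ ((¬(3*t < y - 14)) → (2*t + 2*val > -9 → 2*g > 4))


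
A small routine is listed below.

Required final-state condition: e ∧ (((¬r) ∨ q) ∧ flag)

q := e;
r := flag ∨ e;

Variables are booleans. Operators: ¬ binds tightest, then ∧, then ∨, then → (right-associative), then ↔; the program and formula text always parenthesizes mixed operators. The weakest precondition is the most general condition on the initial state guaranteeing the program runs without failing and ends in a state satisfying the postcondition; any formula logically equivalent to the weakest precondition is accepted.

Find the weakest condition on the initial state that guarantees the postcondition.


Working backward. After the program, the postcondition e ∧ (((¬r) ∨ q) ∧ flag) must hold; in canonical form it is e ∧ ((¬r) ∨ q) ∧ flag.
Before r := flag ∨ e: e ∧ ((¬(flag ∨ e)) ∨ q) ∧ flag
Before q := e: e ∧ ((¬(flag ∨ e)) ∨ e) ∧ flag
Answer: WP = e ∧ ((¬(flag ∨ e)) ∨ e) ∧ flag


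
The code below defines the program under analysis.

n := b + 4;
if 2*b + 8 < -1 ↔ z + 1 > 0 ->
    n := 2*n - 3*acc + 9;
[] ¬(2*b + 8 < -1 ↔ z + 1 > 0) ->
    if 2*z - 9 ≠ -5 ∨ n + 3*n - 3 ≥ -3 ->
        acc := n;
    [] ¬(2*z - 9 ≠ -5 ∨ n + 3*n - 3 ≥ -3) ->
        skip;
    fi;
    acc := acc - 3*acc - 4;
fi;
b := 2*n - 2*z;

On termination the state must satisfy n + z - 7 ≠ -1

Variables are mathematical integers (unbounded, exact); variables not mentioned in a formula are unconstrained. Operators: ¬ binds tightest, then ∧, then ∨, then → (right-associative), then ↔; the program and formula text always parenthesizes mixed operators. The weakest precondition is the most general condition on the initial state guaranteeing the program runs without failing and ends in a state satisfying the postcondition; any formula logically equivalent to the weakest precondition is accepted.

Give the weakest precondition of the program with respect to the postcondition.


Working backward. After the program, the postcondition n + z - 7 ≠ -1 must hold; in canonical form it is n + z ≠ 6.
Before b := 2*n - 2*z: n + z ≠ 6
Then branch requires 2*n + z ≠ 3*acc - 3; else branch requires ((2*z ≠ 4 ∨ 4*n ≥ 0) → n + z ≠ 6) ∧ ((¬(2*z ≠ 4 ∨ 4*n ≥ 0)) → n + z ≠ 6).
Before the if: ((2*b < -9 ↔ z > -1) → 2*n + z ≠ 3*acc - 3) ∧ ((¬(2*b < -9 ↔ z > -1)) → (((2*z ≠ 4 ∨ 4*n ≥ 0) → n + z ≠ 6) ∧ ((¬(2*z ≠ 4 ∨ 4*n ≥ 0)) → n + z ≠ 6)))
Before n := b + 4: ((2*b < -9 ↔ z > -1) → 2*b + z ≠ 3*acc - 11) ∧ ((¬(2*b < -9 ↔ z > -1)) → (((2*z ≠ 4 ∨ 4*b ≥ -16) → b + z ≠ 2) ∧ ((¬(2*z ≠ 4 ∨ 4*b ≥ -16)) → b + z ≠ 2)))
Answer: WP = ((2*b < -9 ↔ z > -1) → 2*b + z ≠ 3*acc - 11) ∧ ((¬(2*b < -9 ↔ z > -1)) → (((2*z ≠ 4 ∨ 4*b ≥ -16) → b + z ≠ 2) ∧ ((¬(2*z ≠ 4 ∨ 4*b ≥ -16)) → b + z ≠ 2)))


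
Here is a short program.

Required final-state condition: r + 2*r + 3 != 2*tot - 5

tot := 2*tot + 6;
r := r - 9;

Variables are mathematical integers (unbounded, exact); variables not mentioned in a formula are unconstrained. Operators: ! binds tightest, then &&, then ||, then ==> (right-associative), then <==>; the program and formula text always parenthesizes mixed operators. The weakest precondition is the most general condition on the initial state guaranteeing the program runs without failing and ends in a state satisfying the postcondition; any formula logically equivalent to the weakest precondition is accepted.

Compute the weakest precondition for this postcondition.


Working backward. After the program, the postcondition r + 2*r + 3 != 2*tot - 5 must hold; in canonical form it is 3*r != 2*tot - 8.
Before r := r - 9: 3*r != 2*tot + 19
Before tot := 2*tot + 6: 3*r != 4*tot + 31
Answer: WP = 3*r != 4*tot + 31


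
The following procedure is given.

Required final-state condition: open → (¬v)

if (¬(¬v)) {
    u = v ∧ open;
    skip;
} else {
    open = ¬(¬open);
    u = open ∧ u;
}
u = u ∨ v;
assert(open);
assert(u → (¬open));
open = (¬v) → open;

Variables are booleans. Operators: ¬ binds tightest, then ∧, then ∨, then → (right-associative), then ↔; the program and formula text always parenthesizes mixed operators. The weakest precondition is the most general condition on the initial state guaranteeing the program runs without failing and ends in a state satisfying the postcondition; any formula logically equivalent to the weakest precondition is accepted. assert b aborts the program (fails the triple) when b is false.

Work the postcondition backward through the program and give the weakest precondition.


Working backward. After the program, open → (¬v) must hold.
Before open := (¬v) → open: ((¬v) → open) → (¬v)
Before assert u → (¬open): (u → (¬open)) ∧ (((¬v) → open) → (¬v))
Before assert open: open ∧ (u → (¬open)) ∧ (((¬v) → open) → (¬v))
Before u := u ∨ v: open ∧ ((u ∨ v) → (¬open)) ∧ (((¬v) → open) → (¬v))
Then branch requires open ∧ (((v ∧ open) ∨ v) → (¬open)) ∧ (((¬v) → open) → (¬v)); else branch requires open ∧ (((open ∧ u) ∨ v) → (¬open)) ∧ (((¬v) → open) → (¬v)).
Before the if: (v → (open ∧ (((v ∧ open) ∨ v) → (¬open)) ∧ (((¬v) → open) → (¬v)))) ∧ ((¬v) → (open ∧ (((open ∧ u) ∨ v) → (¬open)) ∧ (((¬v) → open) → (¬v))))
Answer: WP = (v → (open ∧ (((v ∧ open) ∨ v) → (¬open)) ∧ (((¬v) → open) → (¬v)))) ∧ ((¬v) → (open ∧ (((open ∧ u) ∨ v) → (¬open)) ∧ (((¬v) → open) → (¬v))))


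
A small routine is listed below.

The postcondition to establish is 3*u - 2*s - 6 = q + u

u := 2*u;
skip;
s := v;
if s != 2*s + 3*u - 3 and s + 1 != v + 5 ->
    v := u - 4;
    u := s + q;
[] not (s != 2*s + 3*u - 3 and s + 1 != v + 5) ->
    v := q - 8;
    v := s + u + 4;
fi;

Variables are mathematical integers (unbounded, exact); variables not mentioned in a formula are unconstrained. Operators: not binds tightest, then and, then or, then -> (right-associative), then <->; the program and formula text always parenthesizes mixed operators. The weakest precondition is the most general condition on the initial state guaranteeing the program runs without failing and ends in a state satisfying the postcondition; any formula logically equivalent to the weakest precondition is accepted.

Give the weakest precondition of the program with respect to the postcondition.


Working backward. After the program, the postcondition 3*u - 2*s - 6 = q + u must hold; in canonical form it is 2*u = q + 2*s + 6.
Then branch requires q = 6; else branch requires 2*u = q + 2*s + 6.
Before the if: ((s + 3*u != 3 and s != v + 4) -> q = 6) and ((not (s + 3*u != 3 and s != v + 4)) -> 2*u = q + 2*s + 6)
Before s := v: (3*u + v != 3 -> q = 6) and ((not (3*u + v != 3)) -> 2*u = q + 2*v + 6)
Before skip: (3*u + v != 3 -> q = 6) and ((not (3*u + v != 3)) -> 2*u = q + 2*v + 6)
Before u := 2*u: (6*u + v != 3 -> q = 6) and ((not (6*u + v != 3)) -> 4*u = q + 2*v + 6)
Answer: WP = (6*u + v != 3 -> q = 6) and ((not (6*u + v != 3)) -> 4*u = q + 2*v + 6)


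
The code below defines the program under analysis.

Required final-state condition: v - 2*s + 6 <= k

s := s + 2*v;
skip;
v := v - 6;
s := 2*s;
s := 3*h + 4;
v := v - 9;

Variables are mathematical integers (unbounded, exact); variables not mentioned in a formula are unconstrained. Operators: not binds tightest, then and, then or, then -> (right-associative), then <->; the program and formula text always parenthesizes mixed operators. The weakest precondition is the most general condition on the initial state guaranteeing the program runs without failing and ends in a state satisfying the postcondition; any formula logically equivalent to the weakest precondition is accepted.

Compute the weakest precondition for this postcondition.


Working backward. After the program, the postcondition v - 2*s + 6 <= k must hold; in canonical form it is v <= k + 2*s - 6.
Before v := v - 9: v <= k + 2*s + 3
Before s := 3*h + 4: v <= 6*h + k + 11
Before s := 2*s: v <= 6*h + k + 11
Before v := v - 6: v <= 6*h + k + 17
Before skip: v <= 6*h + k + 17
Before s := s + 2*v: v <= 6*h + k + 17
Answer: WP = v <= 6*h + k + 17


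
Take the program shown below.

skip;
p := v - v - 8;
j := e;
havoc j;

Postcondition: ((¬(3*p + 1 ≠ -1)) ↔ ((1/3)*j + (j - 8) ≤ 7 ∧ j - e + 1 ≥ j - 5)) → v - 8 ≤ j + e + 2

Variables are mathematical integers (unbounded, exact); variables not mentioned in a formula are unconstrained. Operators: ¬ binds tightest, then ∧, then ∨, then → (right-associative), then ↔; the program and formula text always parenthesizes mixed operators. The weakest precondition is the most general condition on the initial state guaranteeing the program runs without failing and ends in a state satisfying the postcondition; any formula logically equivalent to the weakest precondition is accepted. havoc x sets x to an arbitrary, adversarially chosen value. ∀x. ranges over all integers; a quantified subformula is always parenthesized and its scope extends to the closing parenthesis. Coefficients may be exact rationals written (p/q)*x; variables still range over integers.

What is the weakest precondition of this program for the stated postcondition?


Working backward. After the program, the postcondition ((¬(3*p + 1 ≠ -1)) ↔ ((1/3)*j + (j - 8) ≤ 7 ∧ j - e + 1 ≥ j - 5)) → v - 8 ≤ j + e + 2 must hold; in canonical form it is ((¬(3*p ≠ -2)) ↔ ((4/3)*j ≤ 15 ∧ e ≤ 6)) → v ≤ e + j + 10.
Before havoc j: ∀j_1. (((¬(3*p ≠ -2)) ↔ ((4/3)*j_1 ≤ 15 ∧ e ≤ 6)) → v ≤ e + j_1 + 10)
Before j := e: ∀j_1. (((¬(3*p ≠ -2)) ↔ ((4/3)*j_1 ≤ 15 ∧ e ≤ 6)) → v ≤ e + j_1 + 10)
Before p := v - v - 8: ∀j_1. ((¬((4/3)*j_1 ≤ 15 ∧ e ≤ 6)) → v ≤ e + j_1 + 10)
Before skip: ∀j_1. ((¬((4/3)*j_1 ≤ 15 ∧ e ≤ 6)) → v ≤ e + j_1 + 10)
Answer: WP = ∀j_1. ((¬((4/3)*j_1 ≤ 15 ∧ e ≤ 6)) → v ≤ e + j_1 + 10)
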